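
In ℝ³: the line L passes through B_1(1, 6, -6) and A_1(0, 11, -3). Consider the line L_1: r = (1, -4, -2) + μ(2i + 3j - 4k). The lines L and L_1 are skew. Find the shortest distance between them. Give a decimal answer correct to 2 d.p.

A direction vector for L is A_1 − B_1 = (-1, 5, 3).
Common perpendicular direction n = (-1, 5, 3) × (2, 3, -4) = (-29, 2, -13).
With w = (1, -4, -2) − (1, 6, -6) = (0, -10, 4), w · n = -72.
Distance = |w · n| / |n| = |-72| / √1014 ≈ 2.26.

2.26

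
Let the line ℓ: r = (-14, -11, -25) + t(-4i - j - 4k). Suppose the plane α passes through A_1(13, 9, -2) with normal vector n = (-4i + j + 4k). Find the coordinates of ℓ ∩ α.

(2, -7, -9)

α: n·r = n·A_1 gives -4x + y + 4z = -51.
Substitute r = (-14, -11, -25) + t(-4, -1, -4) into the plane: -55 + (-1)t = -51, so t = -4.
Intersection: (-14, -11, -25) + (-4)·(-4, -1, -4) = (2, -7, -9).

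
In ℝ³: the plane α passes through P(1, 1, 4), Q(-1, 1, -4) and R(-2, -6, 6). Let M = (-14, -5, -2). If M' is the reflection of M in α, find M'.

(2, -13, -6)

PQ = (-2, 0, -8), PR = (-3, -7, 2); a normal to α is PQ × PR = (-56, 28, 14).
Using P: α has equation -56x + 28y + 14z = 28.
λ = (n·M − d)/|n|² = (616 − 28)/4116 = 1/7.
Reflection = M − 2λn = (-14, -5, -2) − (2/7)·(-56, 28, 14) = (2, -13, -6).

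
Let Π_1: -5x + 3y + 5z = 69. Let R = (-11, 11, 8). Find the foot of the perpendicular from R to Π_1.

Foot = R − λn with λ = (n·R − d)/|n|² = (128 − 69)/59 = 1.
Foot = (-11, 11, 8) − 1·(-5, 3, 5) = (-6, 8, 3).

(-6, 8, 3)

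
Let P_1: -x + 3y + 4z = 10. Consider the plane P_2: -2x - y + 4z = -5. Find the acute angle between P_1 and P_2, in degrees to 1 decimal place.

50.1

cos θ = |n₁·n₂| / (|n₁||n₂|) = |15| / (√26 · √21).
θ = arccos(0.64194) ≈ 50.1°.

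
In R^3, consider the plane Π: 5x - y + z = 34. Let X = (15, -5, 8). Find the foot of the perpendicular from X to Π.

(5, -3, 6)

Foot = X − λn with λ = (n·X − d)/|n|² = (88 − 34)/27 = 2.
Foot = (15, -5, 8) − 2·(5, -1, 1) = (5, -3, 6).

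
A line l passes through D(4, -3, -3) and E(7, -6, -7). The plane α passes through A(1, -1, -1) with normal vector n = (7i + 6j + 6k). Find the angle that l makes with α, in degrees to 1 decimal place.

A direction vector for l is E − D = (3, -3, -4).
α: n·r = n·A gives 7x + 6y + 6z = -5.
sin θ = |n·v| / (|n||v|) = |-21| / (√121 · √34) = 0.32741.
θ ≈ 19.1°.

19.1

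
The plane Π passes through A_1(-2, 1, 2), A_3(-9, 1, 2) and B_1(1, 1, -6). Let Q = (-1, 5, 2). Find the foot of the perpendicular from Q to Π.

A_1A_3 = (-7, 0, 0), A_1B_1 = (3, 0, -8); a normal to Π is A_1A_3 × A_1B_1 = (0, -56, 0).
Using A_1: Π has equation -56y = -56.
Foot = Q − λn with λ = (n·Q − d)/|n|² = (-280 − (-56))/3136 = -1/14.
Foot = (-1, 5, 2) − (-1/14)·(0, -56, 0) = (-1, 1, 2).

(-1, 1, 2)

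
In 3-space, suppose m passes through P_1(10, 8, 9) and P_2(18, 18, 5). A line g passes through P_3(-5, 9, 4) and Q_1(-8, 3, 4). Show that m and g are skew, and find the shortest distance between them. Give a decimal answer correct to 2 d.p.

A direction vector for m is P_2 − P_1 = (8, 10, -4).
A direction vector for g is Q_1 − P_3 = (-3, -6, 0).
Common perpendicular direction n = (8, 10, -4) × (-3, -6, 0) = (-24, 12, -18).
With w = (-5, 9, 4) − (10, 8, 9) = (-15, 1, -5), w · n = 462.
Since n ≠ 0 the lines are not parallel, and w · n = 462 ≠ 0 so they do not intersect; hence they are skew.
Distance = |w · n| / |n| = |462| / √1044 ≈ 14.30.

14.30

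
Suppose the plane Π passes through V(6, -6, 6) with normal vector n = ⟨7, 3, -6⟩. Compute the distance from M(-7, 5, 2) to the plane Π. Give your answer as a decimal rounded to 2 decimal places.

Π: n·r = n·V gives 7x + 3y - 6z = -12.
n·M − d = (7)·(-7) + (3)·(5) + (-6)·(2) − (-12) = -34; |n| = √94.
Distance = |-34| / √94 = 34/√94 ≈ 3.51.

3.51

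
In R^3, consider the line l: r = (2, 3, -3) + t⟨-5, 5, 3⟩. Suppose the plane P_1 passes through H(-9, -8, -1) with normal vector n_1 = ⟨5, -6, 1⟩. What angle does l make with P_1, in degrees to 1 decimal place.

P_1: n_1·r = n_1·H gives 5x - 6y + z = 2.
sin θ = |n·v| / (|n||v|) = |-52| / (√62 · √59) = 0.85977.
θ ≈ 59.3°.

59.3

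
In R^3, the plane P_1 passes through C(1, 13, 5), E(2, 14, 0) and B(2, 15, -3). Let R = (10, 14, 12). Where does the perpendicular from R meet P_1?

(6, 8, 10)

CE = (1, 1, -5), CB = (1, 2, -8); a normal to P_1 is CE × CB = (2, 3, 1).
Using C: P_1 has equation 2x + 3y + z = 46.
Foot = R − λn with λ = (n·R − d)/|n|² = (74 − 46)/14 = 2.
Foot = (10, 14, 12) − 2·(2, 3, 1) = (6, 8, 10).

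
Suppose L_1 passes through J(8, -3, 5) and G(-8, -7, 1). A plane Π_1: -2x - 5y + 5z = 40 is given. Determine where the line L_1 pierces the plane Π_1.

(0, -5, 3)

A direction vector for L_1 is G − J = (-16, -4, -4).
Substitute r = (8, -3, 5) + t(-16, -4, -4) into the plane: 24 + 32t = 40, so t = 1/2.
Intersection: (8, -3, 5) + (1/2)·(-16, -4, -4) = (0, -5, 3).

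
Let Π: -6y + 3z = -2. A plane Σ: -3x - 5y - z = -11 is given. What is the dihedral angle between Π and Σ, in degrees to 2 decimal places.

cos θ = |n₁·n₂| / (|n₁||n₂|) = |27| / (√45 · √35).
θ = arccos(0.68034) ≈ 47.13°.

47.13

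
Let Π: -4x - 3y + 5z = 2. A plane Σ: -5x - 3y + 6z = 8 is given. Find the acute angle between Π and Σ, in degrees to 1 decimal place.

4.2

cos θ = |n₁·n₂| / (|n₁||n₂|) = |59| / (√50 · √70).
θ = arccos(0.99728) ≈ 4.2°.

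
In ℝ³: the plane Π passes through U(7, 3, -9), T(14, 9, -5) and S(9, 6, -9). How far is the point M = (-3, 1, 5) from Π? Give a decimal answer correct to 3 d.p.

13.529

UT = (7, 6, 4), US = (2, 3, 0); a normal to Π is UT × US = (-12, 8, 9).
Using U: Π has equation -12x + 8y + 9z = -141.
n·M − d = (-12)·(-3) + (8)·(1) + (9)·(5) − (-141) = 230; |n| = √289.
Distance = |230| / √289 = 230/√289 ≈ 13.529.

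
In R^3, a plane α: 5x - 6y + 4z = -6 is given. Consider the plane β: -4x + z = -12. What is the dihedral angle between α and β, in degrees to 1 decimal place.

63.8

cos θ = |n₁·n₂| / (|n₁||n₂|) = |-16| / (√77 · √17).
θ = arccos(0.44223) ≈ 63.8°.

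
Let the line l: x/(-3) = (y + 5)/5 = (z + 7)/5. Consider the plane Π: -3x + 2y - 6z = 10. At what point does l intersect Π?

l has direction (-3, 5, 5) through (0, -5, -7).
Substitute r = (0, -5, -7) + t(-3, 5, 5) into the plane: 32 + (-11)t = 10, so t = 2.
Intersection: (0, -5, -7) + 2·(-3, 5, 5) = (-6, 5, 3).

(-6, 5, 3)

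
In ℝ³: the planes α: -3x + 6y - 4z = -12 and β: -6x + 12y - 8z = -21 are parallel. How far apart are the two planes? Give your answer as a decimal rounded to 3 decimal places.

0.192

Rescale β by 1/2: -3x + 6y - 4z = -21/2. Then distance = |-12 − (-21/2)| / √61 ≈ 0.192.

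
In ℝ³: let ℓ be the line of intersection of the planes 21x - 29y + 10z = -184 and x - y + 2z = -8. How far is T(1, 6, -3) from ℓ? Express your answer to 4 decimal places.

Direction of ℓ: (21, -29, 10) × (1, -1, 2) = (-48, -32, 8).
A point on ℓ: solving the two plane equations with x = -6 gives (-6, 2, 0).
Taking (-6, 2, 0) on ℓ with direction v = (-48, -32, 8): w = T − (-6, 2, 0) = (7, 4, -3), and w × v = (-64, 88, -32).
Distance = |w × v| / |v| = √12864 / √3392 ≈ 1.9474.

1.9474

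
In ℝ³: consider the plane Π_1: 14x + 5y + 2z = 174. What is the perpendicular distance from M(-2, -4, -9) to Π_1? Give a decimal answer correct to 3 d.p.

16.000

n·M − d = (14)·(-2) + (5)·(-4) + (2)·(-9) − 174 = -240; |n| = √225.
Distance = |-240| / √225 = 240/√225 ≈ 16.000.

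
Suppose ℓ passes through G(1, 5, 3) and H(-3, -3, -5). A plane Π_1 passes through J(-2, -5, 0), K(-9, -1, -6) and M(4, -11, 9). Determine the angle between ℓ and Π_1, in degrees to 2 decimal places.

67.59

A direction vector for ℓ is H − G = (-4, -8, -8).
JK = (-7, 4, -6), JM = (6, -6, 9); a normal to Π_1 is JK × JM = (0, 27, 18).
Using J: Π_1 has equation 27y + 18z = -135.
sin θ = |n·v| / (|n||v|) = |-360| / (√1053 · √144) = 0.92450.
θ ≈ 67.59°.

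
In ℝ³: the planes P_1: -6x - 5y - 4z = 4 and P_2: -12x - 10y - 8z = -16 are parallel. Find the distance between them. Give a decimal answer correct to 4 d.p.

Rescale P_2 by 1/2: -6x - 5y - 4z = -8. Then distance = |4 − (-8)| / √77 ≈ 1.3675.

1.3675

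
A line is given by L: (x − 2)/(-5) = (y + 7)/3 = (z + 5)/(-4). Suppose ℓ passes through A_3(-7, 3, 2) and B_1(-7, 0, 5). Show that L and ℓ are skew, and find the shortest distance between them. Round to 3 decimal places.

13.163

L has direction (-5, 3, -4) through (2, -7, -5).
A direction vector for ℓ is B_1 − A_3 = (0, -3, 3).
Common perpendicular direction n = (-5, 3, -4) × (0, -3, 3) = (-3, 15, 15).
With w = (-7, 3, 2) − (2, -7, -5) = (-9, 10, 7), w · n = 282.
Since n ≠ 0 the lines are not parallel, and w · n = 282 ≠ 0 so they do not intersect; hence they are skew.
Distance = |w · n| / |n| = |282| / √459 ≈ 13.163.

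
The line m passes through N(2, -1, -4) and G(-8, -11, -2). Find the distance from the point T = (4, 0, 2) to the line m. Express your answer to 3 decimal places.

A direction vector for m is G − N = (-10, -10, 2).
Taking (2, -1, -4) on m with direction v = (-10, -10, 2): w = T − (2, -1, -4) = (2, 1, 6), and w × v = (62, -64, -10).
Distance = |w × v| / |v| = √8040 / √204 ≈ 6.278.

6.278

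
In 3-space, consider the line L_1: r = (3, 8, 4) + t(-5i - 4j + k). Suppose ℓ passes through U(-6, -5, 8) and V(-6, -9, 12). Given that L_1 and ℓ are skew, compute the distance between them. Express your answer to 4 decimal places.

A direction vector for ℓ is V − U = (0, -4, 4).
Common perpendicular direction n = (-5, -4, 1) × (0, -4, 4) = (-12, 20, 20).
With w = (-6, -5, 8) − (3, 8, 4) = (-9, -13, 4), w · n = -72.
Distance = |w · n| / |n| = |-72| / √944 ≈ 2.3434.

2.3434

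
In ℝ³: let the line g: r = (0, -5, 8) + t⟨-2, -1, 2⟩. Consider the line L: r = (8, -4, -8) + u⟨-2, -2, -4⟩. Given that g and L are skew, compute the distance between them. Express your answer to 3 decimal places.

Common perpendicular direction n = (-2, -1, 2) × (-2, -2, -4) = (8, -12, 2).
With w = (8, -4, -8) − (0, -5, 8) = (8, 1, -16), w · n = 20.
Distance = |w · n| / |n| = |20| / √212 ≈ 1.374.

1.374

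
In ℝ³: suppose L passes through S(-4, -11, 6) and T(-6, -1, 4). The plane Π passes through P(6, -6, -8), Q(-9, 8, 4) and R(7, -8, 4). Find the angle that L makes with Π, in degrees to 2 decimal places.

A direction vector for L is T − S = (-2, 10, -2).
PQ = (-15, 14, 12), PR = (1, -2, 12); a normal to Π is PQ × PR = (192, 192, 16).
Using P: Π has equation 192x + 192y + 16z = -128.
sin θ = |n·v| / (|n||v|) = |1504| / (√73984 · √108) = 0.53207.
θ ≈ 32.15°.

32.15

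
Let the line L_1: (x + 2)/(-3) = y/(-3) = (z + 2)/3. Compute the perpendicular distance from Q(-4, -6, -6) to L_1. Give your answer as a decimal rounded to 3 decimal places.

7.118

L_1 has direction (-3, -3, 3) through (-2, 0, -2).
Taking (-2, 0, -2) on L_1 with direction v = (-3, -3, 3): w = Q − (-2, 0, -2) = (-2, -6, -4), and w × v = (-30, 18, -12).
Distance = |w × v| / |v| = √1368 / √27 ≈ 7.118.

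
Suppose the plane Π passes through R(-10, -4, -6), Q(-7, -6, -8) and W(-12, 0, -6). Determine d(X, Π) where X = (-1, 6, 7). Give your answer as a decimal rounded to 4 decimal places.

RQ = (3, -2, -2), RW = (-2, 4, 0); a normal to Π is RQ × RW = (8, 4, 8).
Using R: Π has equation 8x + 4y + 8z = -144.
n·X − d = (8)·(-1) + (4)·(6) + (8)·(7) − (-144) = 216; |n| = √144.
Distance = |216| / √144 = 216/√144 ≈ 18.0000.

18.0000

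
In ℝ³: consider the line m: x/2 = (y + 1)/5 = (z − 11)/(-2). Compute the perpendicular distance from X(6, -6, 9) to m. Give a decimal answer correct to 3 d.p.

7.909

m has direction (2, 5, -2) through (0, -1, 11).
Taking (0, -1, 11) on m with direction v = (2, 5, -2): w = X − (0, -1, 11) = (6, -5, -2), and w × v = (20, 8, 40).
Distance = |w × v| / |v| = √2064 / √33 ≈ 7.909.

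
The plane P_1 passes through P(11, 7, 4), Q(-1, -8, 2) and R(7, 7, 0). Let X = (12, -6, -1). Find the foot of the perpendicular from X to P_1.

(6, -2, 5)

PQ = (-12, -15, -2), PR = (-4, 0, -4); a normal to P_1 is PQ × PR = (60, -40, -60).
Using P: P_1 has equation 60x - 40y - 60z = 140.
Foot = X − λn with λ = (n·X − d)/|n|² = (1020 − 140)/8800 = 1/10.
Foot = (12, -6, -1) − (1/10)·(60, -40, -60) = (6, -2, 5).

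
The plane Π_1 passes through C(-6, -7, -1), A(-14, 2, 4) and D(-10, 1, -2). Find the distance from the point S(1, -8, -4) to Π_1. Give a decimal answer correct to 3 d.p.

3.667

CA = (-8, 9, 5), CD = (-4, 8, -1); a normal to Π_1 is CA × CD = (-49, -28, -28).
Using C: Π_1 has equation -49x - 28y - 28z = 518.
n·S − d = (-49)·(1) + (-28)·(-8) + (-28)·(-4) − 518 = -231; |n| = √3969.
Distance = |-231| / √3969 = 231/√3969 ≈ 3.667.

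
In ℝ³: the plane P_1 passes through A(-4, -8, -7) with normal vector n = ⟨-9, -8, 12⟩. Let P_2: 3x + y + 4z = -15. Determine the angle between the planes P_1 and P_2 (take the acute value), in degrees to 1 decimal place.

81.4

P_1: n·r = n·A gives -9x - 8y + 12z = 16.
cos θ = |n₁·n₂| / (|n₁||n₂|) = |13| / (√289 · √26).
θ = arccos(0.14997) ≈ 81.4°.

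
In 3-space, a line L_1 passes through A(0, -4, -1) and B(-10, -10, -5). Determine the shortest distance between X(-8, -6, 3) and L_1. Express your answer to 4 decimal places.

6.7823

A direction vector for L_1 is B − A = (-10, -6, -4).
Taking (0, -4, -1) on L_1 with direction v = (-10, -6, -4): w = X − (0, -4, -1) = (-8, -2, 4), and w × v = (32, -72, 28).
Distance = |w × v| / |v| = √6992 / √152 ≈ 6.7823.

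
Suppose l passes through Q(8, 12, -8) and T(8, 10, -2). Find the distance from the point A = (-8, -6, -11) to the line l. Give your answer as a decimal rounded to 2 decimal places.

A direction vector for l is T − Q = (0, -2, 6).
Taking (8, 12, -8) on l with direction v = (0, -2, 6): w = A − (8, 12, -8) = (-16, -18, -3), and w × v = (-114, 96, 32).
Distance = |w × v| / |v| = √23236 / √40 ≈ 24.10.

24.10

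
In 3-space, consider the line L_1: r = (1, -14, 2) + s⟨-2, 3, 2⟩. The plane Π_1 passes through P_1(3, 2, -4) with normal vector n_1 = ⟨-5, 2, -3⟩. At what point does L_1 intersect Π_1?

(-7, -2, 10)

Π_1: n_1·r = n_1·P_1 gives -5x + 2y - 3z = 1.
Substitute r = (1, -14, 2) + t(-2, 3, 2) into the plane: -39 + 10t = 1, so t = 4.
Intersection: (1, -14, 2) + 4·(-2, 3, 2) = (-7, -2, 10).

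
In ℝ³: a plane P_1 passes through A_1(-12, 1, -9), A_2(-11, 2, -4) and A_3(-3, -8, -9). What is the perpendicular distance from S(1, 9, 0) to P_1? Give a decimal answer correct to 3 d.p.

A_1A_2 = (1, 1, 5), A_1A_3 = (9, -9, 0); a normal to P_1 is A_1A_2 × A_1A_3 = (45, 45, -18).
Using A_1: P_1 has equation 45x + 45y - 18z = -333.
n·S − d = (45)·(1) + (45)·(9) + (-18)·(0) − (-333) = 783; |n| = √4374.
Distance = |783| / √4374 = 783/√4374 ≈ 11.839.

11.839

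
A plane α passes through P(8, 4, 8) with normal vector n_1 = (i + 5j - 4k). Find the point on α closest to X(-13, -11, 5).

α: n_1·r = n_1·P gives x + 5y - 4z = -4.
Foot = X − λn with λ = (n·X − d)/|n|² = (-88 − (-4))/42 = -2.
Foot = (-13, -11, 5) − (-2)·(1, 5, -4) = (-11, -1, -3).

(-11, -1, -3)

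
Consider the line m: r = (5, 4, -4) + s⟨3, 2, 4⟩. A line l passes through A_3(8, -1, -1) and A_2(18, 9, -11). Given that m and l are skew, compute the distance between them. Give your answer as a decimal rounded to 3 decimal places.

A direction vector for l is A_2 − A_3 = (10, 10, -10).
Common perpendicular direction n = (3, 2, 4) × (10, 10, -10) = (-60, 70, 10).
With w = (8, -1, -1) − (5, 4, -4) = (3, -5, 3), w · n = -500.
Distance = |w · n| / |n| = |-500| / √8600 ≈ 5.392.

5.392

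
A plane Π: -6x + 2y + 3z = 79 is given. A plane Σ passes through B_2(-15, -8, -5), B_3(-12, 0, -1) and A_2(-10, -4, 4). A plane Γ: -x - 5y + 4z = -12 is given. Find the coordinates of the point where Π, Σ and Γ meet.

(-8, 8, 5)

B_2B_3 = (3, 8, 4), B_2A_2 = (5, 4, 9); a normal to Σ is B_2B_3 × B_2A_2 = (56, -7, -28).
Using B_2: Σ has equation 56x - 7y - 28z = -644.
Solving the 3×3 linear system -6x + 2y + 3z = 79, 56x - 7y - 28z = -644, -x - 5y + 4z = -12 (e.g. by elimination or Cramer's rule, determinant = -245) gives (-8, 8, 5).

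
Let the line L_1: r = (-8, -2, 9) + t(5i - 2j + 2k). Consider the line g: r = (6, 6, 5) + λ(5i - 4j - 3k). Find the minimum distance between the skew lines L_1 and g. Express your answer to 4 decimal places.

Common perpendicular direction n = (5, -2, 2) × (5, -4, -3) = (14, 25, -10).
With w = (6, 6, 5) − (-8, -2, 9) = (14, 8, -4), w · n = 436.
Distance = |w · n| / |n| = |436| / √921 ≈ 14.3667.

14.3667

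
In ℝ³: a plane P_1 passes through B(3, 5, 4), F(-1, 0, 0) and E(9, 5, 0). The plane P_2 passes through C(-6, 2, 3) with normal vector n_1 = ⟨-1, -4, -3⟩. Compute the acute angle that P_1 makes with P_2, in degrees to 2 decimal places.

79.51

BF = (-4, -5, -4), BE = (6, 0, -4); a normal to P_1 is BF × BE = (20, -40, 30).
Using B: P_1 has equation 20x - 40y + 30z = -20.
P_2: n_1·r = n_1·C gives -x - 4y - 3z = -11.
cos θ = |n₁·n₂| / (|n₁||n₂|) = |50| / (√2900 · √26).
θ = arccos(0.18209) ≈ 79.51°.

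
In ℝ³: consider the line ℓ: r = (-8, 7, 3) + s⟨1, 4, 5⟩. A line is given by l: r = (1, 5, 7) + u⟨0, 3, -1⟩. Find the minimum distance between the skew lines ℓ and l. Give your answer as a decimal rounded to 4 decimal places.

8.3587

Common perpendicular direction n = (1, 4, 5) × (0, 3, -1) = (-19, 1, 3).
With w = (1, 5, 7) − (-8, 7, 3) = (9, -2, 4), w · n = -161.
Distance = |w · n| / |n| = |-161| / √371 ≈ 8.3587.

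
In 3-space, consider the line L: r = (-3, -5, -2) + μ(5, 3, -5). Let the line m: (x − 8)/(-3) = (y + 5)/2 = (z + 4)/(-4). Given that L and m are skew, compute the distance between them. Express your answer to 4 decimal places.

1.5047

m has direction (-3, 2, -4) through (8, -5, -4).
Common perpendicular direction n = (5, 3, -5) × (-3, 2, -4) = (-2, 35, 19).
With w = (8, -5, -4) − (-3, -5, -2) = (11, 0, -2), w · n = -60.
Distance = |w · n| / |n| = |-60| / √1590 ≈ 1.5047.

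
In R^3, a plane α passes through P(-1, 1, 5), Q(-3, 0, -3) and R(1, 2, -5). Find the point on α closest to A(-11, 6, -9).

PQ = (-2, -1, -8), PR = (2, 1, -10); a normal to α is PQ × PR = (18, -36, 0).
Using P: α has equation 18x - 36y = -54.
Foot = A − λn with λ = (n·A − d)/|n|² = (-414 − (-54))/1620 = -2/9.
Foot = (-11, 6, -9) − (-2/9)·(18, -36, 0) = (-7, -2, -9).

(-7, -2, -9)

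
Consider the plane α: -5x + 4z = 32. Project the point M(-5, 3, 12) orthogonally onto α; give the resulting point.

Foot = M − λn with λ = (n·M − d)/|n|² = (73 − 32)/41 = 1.
Foot = (-5, 3, 12) − 1·(-5, 0, 4) = (0, 3, 8).

(0, 3, 8)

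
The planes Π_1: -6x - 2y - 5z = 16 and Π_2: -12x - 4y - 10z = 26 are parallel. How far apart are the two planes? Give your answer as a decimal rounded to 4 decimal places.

Rescale Π_2 by 1/2: -6x - 2y - 5z = 13. Then distance = |16 − 13| / √65 ≈ 0.3721.

0.3721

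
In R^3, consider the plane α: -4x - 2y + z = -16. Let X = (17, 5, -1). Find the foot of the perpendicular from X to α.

(5, -1, 2)

Foot = X − λn with λ = (n·X − d)/|n|² = (-79 − (-16))/21 = -3.
Foot = (17, 5, -1) − (-3)·(-4, -2, 1) = (5, -1, 2).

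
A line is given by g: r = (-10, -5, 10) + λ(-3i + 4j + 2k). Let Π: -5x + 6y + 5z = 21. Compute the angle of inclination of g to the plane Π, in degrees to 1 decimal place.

sin θ = |n·v| / (|n||v|) = |49| / (√86 · √29) = 0.98118.
θ ≈ 78.9°.

78.9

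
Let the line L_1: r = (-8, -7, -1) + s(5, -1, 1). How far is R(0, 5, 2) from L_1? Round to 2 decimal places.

13.47

Taking (-8, -7, -1) on L_1 with direction v = (5, -1, 1): w = R − (-8, -7, -1) = (8, 12, 3), and w × v = (15, 7, -68).
Distance = |w × v| / |v| = √4898 / √27 ≈ 13.47.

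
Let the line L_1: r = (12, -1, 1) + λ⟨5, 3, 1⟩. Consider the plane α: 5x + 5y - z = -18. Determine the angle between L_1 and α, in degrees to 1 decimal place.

67.4

sin θ = |n·v| / (|n||v|) = |39| / (√51 · √35) = 0.92309.
θ ≈ 67.4°.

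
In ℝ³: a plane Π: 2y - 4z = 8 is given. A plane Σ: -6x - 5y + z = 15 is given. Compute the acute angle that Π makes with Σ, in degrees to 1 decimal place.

66.6

cos θ = |n₁·n₂| / (|n₁||n₂|) = |-14| / (√20 · √62).
θ = arccos(0.39757) ≈ 66.6°.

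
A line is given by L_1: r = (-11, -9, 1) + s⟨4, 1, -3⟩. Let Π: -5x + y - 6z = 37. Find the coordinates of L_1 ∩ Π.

Substitute r = (-11, -9, 1) + t(4, 1, -3) into the plane: 40 + (-1)t = 37, so t = 3.
Intersection: (-11, -9, 1) + 3·(4, 1, -3) = (1, -6, -8).

(1, -6, -8)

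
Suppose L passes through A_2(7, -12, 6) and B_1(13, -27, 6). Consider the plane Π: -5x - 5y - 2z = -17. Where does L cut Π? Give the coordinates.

(3, -2, 6)

A direction vector for L is B_1 − A_2 = (6, -15, 0).
Substitute r = (7, -12, 6) + t(6, -15, 0) into the plane: 13 + 45t = -17, so t = -2/3.
Intersection: (7, -12, 6) + (-2/3)·(6, -15, 0) = (3, -2, 6).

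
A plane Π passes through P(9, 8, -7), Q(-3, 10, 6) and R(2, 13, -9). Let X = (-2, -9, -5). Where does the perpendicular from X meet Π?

(7, 6, 1)

PQ = (-12, 2, 13), PR = (-7, 5, -2); a normal to Π is PQ × PR = (-69, -115, -46).
Using P: Π has equation -69x - 115y - 46z = -1219.
Foot = X − λn with λ = (n·X − d)/|n|² = (1403 − (-1219))/20102 = 3/23.
Foot = (-2, -9, -5) − (3/23)·(-69, -115, -46) = (7, 6, 1).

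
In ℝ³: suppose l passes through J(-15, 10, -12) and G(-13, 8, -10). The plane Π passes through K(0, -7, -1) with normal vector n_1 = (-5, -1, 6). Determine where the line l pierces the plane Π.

(-11, 6, -8)

A direction vector for l is G − J = (2, -2, 2).
Π: n_1·r = n_1·K gives -5x - y + 6z = 1.
Substitute r = (-15, 10, -12) + t(2, -2, 2) into the plane: -7 + 4t = 1, so t = 2.
Intersection: (-15, 10, -12) + 2·(2, -2, 2) = (-11, 6, -8).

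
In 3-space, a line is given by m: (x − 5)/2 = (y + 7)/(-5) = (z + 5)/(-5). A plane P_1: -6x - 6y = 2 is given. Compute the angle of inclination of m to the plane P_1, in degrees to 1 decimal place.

m has direction (2, -5, -5) through (5, -7, -5).
sin θ = |n·v| / (|n||v|) = |18| / (√72 · √54) = 0.28868.
θ ≈ 16.8°.

16.8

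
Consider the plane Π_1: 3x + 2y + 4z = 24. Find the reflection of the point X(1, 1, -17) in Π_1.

(19, 13, 7)

λ = (n·X − d)/|n|² = (-63 − 24)/29 = -3.
Reflection = X − 2λn = (1, 1, -17) − (-6)·(3, 2, 4) = (19, 13, 7).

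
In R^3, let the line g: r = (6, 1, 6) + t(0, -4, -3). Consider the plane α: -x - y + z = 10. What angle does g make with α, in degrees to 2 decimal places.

sin θ = |n·v| / (|n||v|) = |1| / (√3 · √25) = 0.11547.
θ ≈ 6.63°.

6.63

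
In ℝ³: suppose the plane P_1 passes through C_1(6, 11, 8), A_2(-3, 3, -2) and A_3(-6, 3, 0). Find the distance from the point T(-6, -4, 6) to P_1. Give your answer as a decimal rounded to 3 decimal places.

8.571

C_1A_2 = (-9, -8, -10), C_1A_3 = (-12, -8, -8); a normal to P_1 is C_1A_2 × C_1A_3 = (-16, 48, -24).
Using C_1: P_1 has equation -16x + 48y - 24z = 240.
n·T − d = (-16)·(-6) + (48)·(-4) + (-24)·(6) − 240 = -480; |n| = √3136.
Distance = |-480| / √3136 = 480/√3136 ≈ 8.571.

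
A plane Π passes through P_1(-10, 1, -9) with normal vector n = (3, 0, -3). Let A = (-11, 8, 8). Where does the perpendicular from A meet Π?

(-2, 8, -1)

Π: n·r = n·P_1 gives 3x - 3z = -3.
Foot = A − λn with λ = (n·A − d)/|n|² = (-57 − (-3))/18 = -3.
Foot = (-11, 8, 8) − (-3)·(3, 0, -3) = (-2, 8, -1).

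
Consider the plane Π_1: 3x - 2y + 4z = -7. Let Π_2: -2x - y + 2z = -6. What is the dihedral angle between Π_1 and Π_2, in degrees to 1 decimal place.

cos θ = |n₁·n₂| / (|n₁||n₂|) = |4| / (√29 · √9).
θ = arccos(0.24759) ≈ 75.7°.

75.7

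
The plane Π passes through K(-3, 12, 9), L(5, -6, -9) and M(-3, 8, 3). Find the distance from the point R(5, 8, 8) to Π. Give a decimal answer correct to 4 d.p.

1.8824

KL = (8, -18, -18), KM = (0, -4, -6); a normal to Π is KL × KM = (36, 48, -32).
Using K: Π has equation 36x + 48y - 32z = 180.
n·R − d = (36)·(5) + (48)·(8) + (-32)·(8) − 180 = 128; |n| = √4624.
Distance = |128| / √4624 = 128/√4624 ≈ 1.8824.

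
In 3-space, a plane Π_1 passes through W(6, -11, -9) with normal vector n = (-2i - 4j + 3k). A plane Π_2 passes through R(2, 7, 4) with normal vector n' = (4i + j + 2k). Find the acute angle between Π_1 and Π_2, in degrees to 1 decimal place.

Π_1: n·r = n·W gives -2x - 4y + 3z = 5.
Π_2: n'·r = n'·R gives 4x + y + 2z = 23.
cos θ = |n₁·n₂| / (|n₁||n₂|) = |-6| / (√29 · √21).
θ = arccos(0.24313) ≈ 75.9°.

75.9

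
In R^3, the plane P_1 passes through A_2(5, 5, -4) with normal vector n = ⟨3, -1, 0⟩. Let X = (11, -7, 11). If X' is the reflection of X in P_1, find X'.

(-7, -1, 11)

P_1: n·r = n·A_2 gives 3x - y = 10.
λ = (n·X − d)/|n|² = (40 − 10)/10 = 3.
Reflection = X − 2λn = (11, -7, 11) − 6·(3, -1, 0) = (-7, -1, 11).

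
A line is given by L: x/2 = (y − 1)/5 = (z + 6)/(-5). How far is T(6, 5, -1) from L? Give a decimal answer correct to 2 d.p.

8.72

L has direction (2, 5, -5) through (0, 1, -6).
Taking (0, 1, -6) on L with direction v = (2, 5, -5): w = T − (0, 1, -6) = (6, 4, 5), and w × v = (-45, 40, 22).
Distance = |w × v| / |v| = √4109 / √54 ≈ 8.72.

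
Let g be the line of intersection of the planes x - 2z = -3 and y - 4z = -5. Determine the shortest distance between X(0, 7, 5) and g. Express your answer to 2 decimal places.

3.50

Direction of g: (1, 0, -2) × (0, 1, -4) = (2, 4, 1).
A point on g: solving the two plane equations with x = 1 gives (1, 3, 2).
Taking (1, 3, 2) on g with direction v = (2, 4, 1): w = X − (1, 3, 2) = (-1, 4, 3), and w × v = (-8, 7, -12).
Distance = |w × v| / |v| = √257 / √21 ≈ 3.50.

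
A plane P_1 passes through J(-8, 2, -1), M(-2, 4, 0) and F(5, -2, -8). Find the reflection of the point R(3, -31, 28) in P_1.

(-9, 35, -32)

JM = (6, 2, 1), JF = (13, -4, -7); a normal to P_1 is JM × JF = (-10, 55, -50).
Using J: P_1 has equation -10x + 55y - 50z = 240.
λ = (n·R − d)/|n|² = (-3135 − 240)/5625 = -3/5.
Reflection = R − 2λn = (3, -31, 28) − (-6/5)·(-10, 55, -50) = (-9, 35, -32).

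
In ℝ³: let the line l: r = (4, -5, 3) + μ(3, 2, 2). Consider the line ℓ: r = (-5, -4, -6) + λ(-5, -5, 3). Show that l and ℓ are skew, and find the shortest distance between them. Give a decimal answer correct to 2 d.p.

4.66

Common perpendicular direction n = (3, 2, 2) × (-5, -5, 3) = (16, -19, -5).
With w = (-5, -4, -6) − (4, -5, 3) = (-9, 1, -9), w · n = -118.
Since n ≠ 0 the lines are not parallel, and w · n = -118 ≠ 0 so they do not intersect; hence they are skew.
Distance = |w · n| / |n| = |-118| / √642 ≈ 4.66.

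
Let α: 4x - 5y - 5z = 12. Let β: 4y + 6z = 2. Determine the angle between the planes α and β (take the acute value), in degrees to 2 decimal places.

cos θ = |n₁·n₂| / (|n₁||n₂|) = |-50| / (√66 · √52).
θ = arccos(0.85349) ≈ 31.41°.

31.41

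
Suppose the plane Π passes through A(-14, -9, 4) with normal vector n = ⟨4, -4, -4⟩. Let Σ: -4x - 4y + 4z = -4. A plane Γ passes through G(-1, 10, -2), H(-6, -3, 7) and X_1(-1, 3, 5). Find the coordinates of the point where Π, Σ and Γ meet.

Π: n·r = n·A gives 4x - 4y - 4z = -36.
GH = (-5, -13, 9), GX_1 = (0, -7, 7); a normal to Γ is GH × GX_1 = (-28, 35, 35).
Using G: Γ has equation -28x + 35y + 35z = 308.
Solving the 3×3 linear system 4x - 4y - 4z = -36, -4x - 4y + 4z = -4, -28x + 35y + 35z = 308 (e.g. by elimination or Cramer's rule, determinant = -224) gives (-1, 5, 3).

(-1, 5, 3)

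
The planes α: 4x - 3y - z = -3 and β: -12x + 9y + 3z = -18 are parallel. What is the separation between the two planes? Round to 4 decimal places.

1.7650

Rescale β by 1/(-3): 4x - 3y - z = 6. Then distance = |-3 − 6| / √26 ≈ 1.7650.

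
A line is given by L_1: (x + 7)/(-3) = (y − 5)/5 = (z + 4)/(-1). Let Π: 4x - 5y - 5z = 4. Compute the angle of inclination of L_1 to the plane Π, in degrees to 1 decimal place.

L_1 has direction (-3, 5, -1) through (-7, 5, -4).
sin θ = |n·v| / (|n||v|) = |-32| / (√66 · √35) = 0.66580.
θ ≈ 41.7°.

41.7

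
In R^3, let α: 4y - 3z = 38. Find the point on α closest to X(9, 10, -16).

Foot = X − λn with λ = (n·X − d)/|n|² = (88 − 38)/25 = 2.
Foot = (9, 10, -16) − 2·(0, 4, -3) = (9, 2, -10).

(9, 2, -10)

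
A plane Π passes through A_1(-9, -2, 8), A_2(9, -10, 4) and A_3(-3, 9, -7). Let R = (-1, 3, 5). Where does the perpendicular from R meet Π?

(-3, 0, 2)

A_1A_2 = (18, -8, -4), A_1A_3 = (6, 11, -15); a normal to Π is A_1A_2 × A_1A_3 = (164, 246, 246).
Using A_1: Π has equation 164x + 246y + 246z = 0.
Foot = R − λn with λ = (n·R − d)/|n|² = (1804 − 0)/147928 = 1/82.
Foot = (-1, 3, 5) − (1/82)·(164, 246, 246) = (-3, 0, 2).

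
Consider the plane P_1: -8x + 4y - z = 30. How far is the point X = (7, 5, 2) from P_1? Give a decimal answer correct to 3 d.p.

7.556

n·X − d = (-8)·(7) + (4)·(5) + (-1)·(2) − 30 = -68; |n| = √81.
Distance = |-68| / √81 = 68/√81 ≈ 7.556.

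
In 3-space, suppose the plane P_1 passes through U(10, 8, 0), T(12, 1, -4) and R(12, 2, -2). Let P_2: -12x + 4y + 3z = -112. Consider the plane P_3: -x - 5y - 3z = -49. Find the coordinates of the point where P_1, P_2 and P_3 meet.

UT = (2, -7, -4), UR = (2, -6, -2); a normal to P_1 is UT × UR = (-10, -4, 2).
Using U: P_1 has equation -10x - 4y + 2z = -132.
Solving the 3×3 linear system -10x - 4y + 2z = -132, -12x + 4y + 3z = -112, -x - 5y - 3z = -49 (e.g. by elimination or Cramer's rule, determinant = 254) gives (12, 5, 4).

(12, 5, 4)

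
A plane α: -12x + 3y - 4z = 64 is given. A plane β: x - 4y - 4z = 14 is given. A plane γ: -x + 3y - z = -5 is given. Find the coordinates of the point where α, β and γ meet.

(-6, -4, -1)

Solving the 3×3 linear system -12x + 3y - 4z = 64, x - 4y - 4z = 14, -x + 3y - z = -5 (e.g. by elimination or Cramer's rule, determinant = -173) gives (-6, -4, -1).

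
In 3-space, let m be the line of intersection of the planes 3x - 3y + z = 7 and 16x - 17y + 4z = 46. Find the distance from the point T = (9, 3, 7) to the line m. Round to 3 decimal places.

14.518

Direction of m: (3, -3, 1) × (16, -17, 4) = (5, 4, -3).
A point on m: solving the two plane equations with x = 7 gives (7, 2, -8).
Taking (7, 2, -8) on m with direction v = (5, 4, -3): w = T − (7, 2, -8) = (2, 1, 15), and w × v = (-63, 81, 3).
Distance = |w × v| / |v| = √10539 / √50 ≈ 14.518.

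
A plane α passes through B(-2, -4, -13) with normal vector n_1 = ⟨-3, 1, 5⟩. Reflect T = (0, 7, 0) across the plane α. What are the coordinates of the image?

(12, 3, -20)

α: n_1·r = n_1·B gives -3x + y + 5z = -63.
λ = (n·T − d)/|n|² = (7 − (-63))/35 = 2.
Reflection = T − 2λn = (0, 7, 0) − 4·(-3, 1, 5) = (12, 3, -20).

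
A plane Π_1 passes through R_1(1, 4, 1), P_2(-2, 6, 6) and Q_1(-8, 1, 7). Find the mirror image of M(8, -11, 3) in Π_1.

R_1P_2 = (-3, 2, 5), R_1Q_1 = (-9, -3, 6); a normal to Π_1 is R_1P_2 × R_1Q_1 = (27, -27, 27).
Using R_1: Π_1 has equation 27x - 27y + 27z = -54.
λ = (n·M − d)/|n|² = (594 − (-54))/2187 = 8/27.
Reflection = M − 2λn = (8, -11, 3) − (16/27)·(27, -27, 27) = (-8, 5, -13).

(-8, 5, -13)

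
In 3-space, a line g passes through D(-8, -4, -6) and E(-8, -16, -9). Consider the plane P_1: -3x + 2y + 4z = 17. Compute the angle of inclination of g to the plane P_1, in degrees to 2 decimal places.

32.71

A direction vector for g is E − D = (0, -12, -3).
sin θ = |n·v| / (|n||v|) = |-36| / (√29 · √153) = 0.54045.
θ ≈ 32.71°.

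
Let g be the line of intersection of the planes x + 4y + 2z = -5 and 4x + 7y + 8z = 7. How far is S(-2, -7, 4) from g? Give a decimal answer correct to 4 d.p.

Direction of g: (1, 4, 2) × (4, 7, 8) = (18, 0, -9).
A point on g: solving the two plane equations with x = 7 gives (7, -3, 0).
Taking (7, -3, 0) on g with direction v = (18, 0, -9): w = S − (7, -3, 0) = (-9, -4, 4), and w × v = (36, -9, 72).
Distance = |w × v| / |v| = √6561 / √405 ≈ 4.0249.

4.0249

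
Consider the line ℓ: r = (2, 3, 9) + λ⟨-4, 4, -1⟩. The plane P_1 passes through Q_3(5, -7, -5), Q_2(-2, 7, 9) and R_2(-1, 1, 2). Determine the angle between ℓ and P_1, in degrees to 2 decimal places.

Q_3Q_2 = (-7, 14, 14), Q_3R_2 = (-6, 8, 7); a normal to P_1 is Q_3Q_2 × Q_3R_2 = (-14, -35, 28).
Using Q_3: P_1 has equation -14x - 35y + 28z = 35.
sin θ = |n·v| / (|n||v|) = |-112| / (√2205 · √33) = 0.41520.
θ ≈ 24.53°.

24.53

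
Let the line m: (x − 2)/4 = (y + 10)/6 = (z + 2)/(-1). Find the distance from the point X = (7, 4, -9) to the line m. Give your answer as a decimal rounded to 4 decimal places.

6.1260

m has direction (4, 6, -1) through (2, -10, -2).
Taking (2, -10, -2) on m with direction v = (4, 6, -1): w = X − (2, -10, -2) = (5, 14, -7), and w × v = (28, -23, -26).
Distance = |w × v| / |v| = √1989 / √53 ≈ 6.1260.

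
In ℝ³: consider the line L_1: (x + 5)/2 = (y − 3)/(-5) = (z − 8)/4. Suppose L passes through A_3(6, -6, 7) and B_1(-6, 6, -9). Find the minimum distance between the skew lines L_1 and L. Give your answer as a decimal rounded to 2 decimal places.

10.48

L_1 has direction (2, -5, 4) through (-5, 3, 8).
A direction vector for L is B_1 − A_3 = (-12, 12, -16).
Common perpendicular direction n = (2, -5, 4) × (-12, 12, -16) = (32, -16, -36).
With w = (6, -6, 7) − (-5, 3, 8) = (11, -9, -1), w · n = 532.
Distance = |w · n| / |n| = |532| / √2576 ≈ 10.48.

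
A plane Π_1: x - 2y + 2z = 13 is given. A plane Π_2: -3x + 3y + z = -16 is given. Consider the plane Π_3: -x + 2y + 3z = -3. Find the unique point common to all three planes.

(3, -3, 2)

Solving the 3×3 linear system x - 2y + 2z = 13, -3x + 3y + z = -16, -x + 2y + 3z = -3 (e.g. by elimination or Cramer's rule, determinant = -15) gives (3, -3, 2).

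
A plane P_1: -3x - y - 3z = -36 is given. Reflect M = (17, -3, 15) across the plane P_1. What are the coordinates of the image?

λ = (n·M − d)/|n|² = (-93 − (-36))/19 = -3.
Reflection = M − 2λn = (17, -3, 15) − (-6)·(-3, -1, -3) = (-1, -9, -3).

(-1, -9, -3)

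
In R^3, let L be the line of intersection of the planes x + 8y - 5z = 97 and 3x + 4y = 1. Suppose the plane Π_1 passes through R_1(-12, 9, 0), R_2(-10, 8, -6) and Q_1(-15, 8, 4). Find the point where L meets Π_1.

(-9, 7, -10)

Direction of L: (1, 8, -5) × (3, 4, 0) = (20, -15, -20).
A point on L: solving the two plane equations with x = -5 gives (-5, 4, -14).
R_1R_2 = (2, -1, -6), R_1Q_1 = (-3, -1, 4); a normal to Π_1 is R_1R_2 × R_1Q_1 = (-10, 10, -5).
Using R_1: Π_1 has equation -10x + 10y - 5z = 210.
Substitute r = (-5, 4, -14) + t(20, -15, -20) into the plane: 160 + (-250)t = 210, so t = -1/5.
Intersection: (-5, 4, -14) + (-1/5)·(20, -15, -20) = (-9, 7, -10).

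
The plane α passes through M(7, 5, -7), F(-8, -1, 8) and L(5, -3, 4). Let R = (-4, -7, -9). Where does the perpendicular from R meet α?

MF = (-15, -6, 15), ML = (-2, -8, 11); a normal to α is MF × ML = (54, 135, 108).
Using M: α has equation 54x + 135y + 108z = 297.
Foot = R − λn with λ = (n·R − d)/|n|² = (-2133 − 297)/32805 = -2/27.
Foot = (-4, -7, -9) − (-2/27)·(54, 135, 108) = (0, 3, -1).

(0, 3, -1)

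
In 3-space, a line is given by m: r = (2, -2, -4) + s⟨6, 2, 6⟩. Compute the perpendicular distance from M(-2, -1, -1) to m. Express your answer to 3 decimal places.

Taking (2, -2, -4) on m with direction v = (6, 2, 6): w = M − (2, -2, -4) = (-4, 1, 3), and w × v = (0, 42, -14).
Distance = |w × v| / |v| = √1960 / √76 ≈ 5.078.

5.078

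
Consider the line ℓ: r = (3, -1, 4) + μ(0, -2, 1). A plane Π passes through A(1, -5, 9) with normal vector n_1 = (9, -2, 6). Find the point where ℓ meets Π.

Π: n_1·r = n_1·A gives 9x - 2y + 6z = 73.
Substitute r = (3, -1, 4) + t(0, -2, 1) into the plane: 53 + 10t = 73, so t = 2.
Intersection: (3, -1, 4) + 2·(0, -2, 1) = (3, -5, 6).

(3, -5, 6)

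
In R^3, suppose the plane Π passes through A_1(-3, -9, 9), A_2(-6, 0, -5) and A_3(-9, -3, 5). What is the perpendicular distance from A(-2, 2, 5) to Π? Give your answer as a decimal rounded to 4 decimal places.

7.4261

A_1A_2 = (-3, 9, -14), A_1A_3 = (-6, 6, -4); a normal to Π is A_1A_2 × A_1A_3 = (48, 72, 36).
Using A_1: Π has equation 48x + 72y + 36z = -468.
n·A − d = (48)·(-2) + (72)·(2) + (36)·(5) − (-468) = 696; |n| = √8784.
Distance = |696| / √8784 = 696/√8784 ≈ 7.4261.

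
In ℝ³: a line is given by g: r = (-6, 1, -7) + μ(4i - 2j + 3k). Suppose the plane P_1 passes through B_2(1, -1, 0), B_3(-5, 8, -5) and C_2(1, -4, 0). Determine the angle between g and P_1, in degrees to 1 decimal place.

B_2B_3 = (-6, 9, -5), B_2C_2 = (0, -3, 0); a normal to P_1 is B_2B_3 × B_2C_2 = (-15, 0, 18).
Using B_2: P_1 has equation -15x + 18z = -15.
sin θ = |n·v| / (|n||v|) = |-6| / (√549 · √29) = 0.04755.
θ ≈ 2.7°.

2.7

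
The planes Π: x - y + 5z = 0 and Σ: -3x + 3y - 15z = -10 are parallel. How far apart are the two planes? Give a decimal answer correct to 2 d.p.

0.64

Rescale Σ by 1/(-3): x - y + 5z = 10/3. Then distance = |0 − (10/3)| / √27 ≈ 0.64.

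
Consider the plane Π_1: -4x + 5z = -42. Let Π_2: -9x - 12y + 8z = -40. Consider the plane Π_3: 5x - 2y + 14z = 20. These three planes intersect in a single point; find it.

Solving the 3×3 linear system -4x + 5z = -42, -9x - 12y + 8z = -40, 5x - 2y + 14z = 20 (e.g. by elimination or Cramer's rule, determinant = 998) gives (8, -4, -2).

(8, -4, -2)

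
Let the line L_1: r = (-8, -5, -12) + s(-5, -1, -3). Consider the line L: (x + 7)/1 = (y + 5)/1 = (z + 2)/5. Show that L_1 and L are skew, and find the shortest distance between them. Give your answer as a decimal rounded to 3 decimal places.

L has direction (1, 1, 5) through (-7, -5, -2).
Common perpendicular direction n = (-5, -1, -3) × (1, 1, 5) = (-2, 22, -4).
With w = (-7, -5, -2) − (-8, -5, -12) = (1, 0, 10), w · n = -42.
Since n ≠ 0 the lines are not parallel, and w · n = -42 ≠ 0 so they do not intersect; hence they are skew.
Distance = |w · n| / |n| = |-42| / √504 ≈ 1.871.

1.871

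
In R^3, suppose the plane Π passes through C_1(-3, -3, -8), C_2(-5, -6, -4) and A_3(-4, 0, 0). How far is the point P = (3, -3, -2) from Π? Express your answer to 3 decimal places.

6.923

C_1C_2 = (-2, -3, 4), C_1A_3 = (-1, 3, 8); a normal to Π is C_1C_2 × C_1A_3 = (-36, 12, -9).
Using C_1: Π has equation -36x + 12y - 9z = 144.
n·P − d = (-36)·(3) + (12)·(-3) + (-9)·(-2) − 144 = -270; |n| = √1521.
Distance = |-270| / √1521 = 270/√1521 ≈ 6.923.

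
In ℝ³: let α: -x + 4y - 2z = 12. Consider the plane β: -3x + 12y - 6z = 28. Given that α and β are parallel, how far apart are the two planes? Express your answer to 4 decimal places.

0.5819

Rescale β by 1/3: -x + 4y - 2z = 28/3. Then distance = |12 − (28/3)| / √21 ≈ 0.5819.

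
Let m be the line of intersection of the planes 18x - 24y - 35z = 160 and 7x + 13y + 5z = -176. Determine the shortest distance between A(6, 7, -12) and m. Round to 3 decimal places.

Direction of m: (18, -24, -35) × (7, 13, 5) = (335, -335, 402).
A point on m: solving the two plane equations with x = -7 gives (-7, -9, -2).
Taking (-7, -9, -2) on m with direction v = (335, -335, 402): w = A − (-7, -9, -2) = (13, 16, -10), and w × v = (3082, -8576, -9715).
Distance = |w × v| / |v| = √177427725 / √386054 ≈ 21.438.

21.438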